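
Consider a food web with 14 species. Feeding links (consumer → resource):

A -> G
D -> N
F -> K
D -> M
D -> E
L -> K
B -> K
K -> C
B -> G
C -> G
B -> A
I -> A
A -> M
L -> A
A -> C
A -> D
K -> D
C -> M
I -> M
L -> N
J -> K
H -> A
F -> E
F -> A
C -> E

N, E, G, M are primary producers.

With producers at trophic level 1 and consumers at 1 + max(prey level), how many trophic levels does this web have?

4

Producers (level 1): N, E, G, M.
N → D → K → F gives F level 4.
No species has a prey at level 4, so no species reaches level 5.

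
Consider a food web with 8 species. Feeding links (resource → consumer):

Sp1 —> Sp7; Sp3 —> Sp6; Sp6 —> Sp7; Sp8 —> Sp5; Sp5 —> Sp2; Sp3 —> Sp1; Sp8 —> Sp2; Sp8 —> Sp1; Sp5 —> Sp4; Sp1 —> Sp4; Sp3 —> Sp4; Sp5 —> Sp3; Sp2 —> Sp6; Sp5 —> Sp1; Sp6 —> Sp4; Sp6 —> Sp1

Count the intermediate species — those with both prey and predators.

5

Intermediate species (has both prey and predators): Sp5, Sp2, Sp3, Sp6, Sp1.
Count: 5.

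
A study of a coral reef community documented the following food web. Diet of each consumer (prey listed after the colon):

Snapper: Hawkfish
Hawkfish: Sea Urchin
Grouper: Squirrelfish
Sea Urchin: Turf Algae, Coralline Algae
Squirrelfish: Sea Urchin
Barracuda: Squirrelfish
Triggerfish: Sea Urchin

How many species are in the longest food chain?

4 species

One longest chain: Turf Algae → Sea Urchin → Squirrelfish → Grouper.
It has 4 species and 3 links.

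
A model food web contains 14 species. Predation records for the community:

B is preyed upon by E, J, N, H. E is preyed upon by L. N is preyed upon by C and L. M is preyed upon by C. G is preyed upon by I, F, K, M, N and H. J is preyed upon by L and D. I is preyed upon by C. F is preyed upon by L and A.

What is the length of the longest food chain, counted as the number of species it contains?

One longest chain: B → E → L.
It has 3 species and 2 links.

3 species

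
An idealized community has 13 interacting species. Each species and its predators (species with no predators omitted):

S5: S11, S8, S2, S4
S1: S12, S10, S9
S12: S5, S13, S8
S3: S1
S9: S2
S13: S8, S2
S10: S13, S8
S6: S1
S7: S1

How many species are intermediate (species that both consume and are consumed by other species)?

Intermediate species (has both prey and predators): S1, S12, S10, S9, S5, S13.
Count: 6.

6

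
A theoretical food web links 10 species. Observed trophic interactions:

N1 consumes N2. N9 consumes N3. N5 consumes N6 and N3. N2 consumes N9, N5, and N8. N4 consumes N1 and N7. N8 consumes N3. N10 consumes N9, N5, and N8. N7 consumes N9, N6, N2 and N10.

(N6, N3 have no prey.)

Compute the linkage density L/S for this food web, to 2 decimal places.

There are L = 17 links among S = 10 species.
L/S = 17/10 = 1.7000 ≈ 1.70.

L/S = 1.70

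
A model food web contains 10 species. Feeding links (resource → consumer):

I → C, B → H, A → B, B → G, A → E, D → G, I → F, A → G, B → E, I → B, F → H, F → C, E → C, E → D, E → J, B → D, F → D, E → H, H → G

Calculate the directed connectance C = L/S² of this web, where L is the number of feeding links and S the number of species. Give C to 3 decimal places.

C = 0.190

The web has S = 10 species and L = 19 feeding links.
C = L / S² = 19 / 100 = 0.1900 ≈ 0.190.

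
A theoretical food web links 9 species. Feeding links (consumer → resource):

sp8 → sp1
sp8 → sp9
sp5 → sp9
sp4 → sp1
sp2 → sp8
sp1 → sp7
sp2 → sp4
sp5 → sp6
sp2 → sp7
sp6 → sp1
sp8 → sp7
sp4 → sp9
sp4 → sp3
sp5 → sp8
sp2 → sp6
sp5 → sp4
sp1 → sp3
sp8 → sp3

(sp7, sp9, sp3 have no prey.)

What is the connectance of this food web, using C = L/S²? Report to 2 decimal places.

The web has S = 9 species and L = 18 feeding links.
C = L / S² = 18 / 81 = 0.2222 ≈ 0.22.

C = 0.22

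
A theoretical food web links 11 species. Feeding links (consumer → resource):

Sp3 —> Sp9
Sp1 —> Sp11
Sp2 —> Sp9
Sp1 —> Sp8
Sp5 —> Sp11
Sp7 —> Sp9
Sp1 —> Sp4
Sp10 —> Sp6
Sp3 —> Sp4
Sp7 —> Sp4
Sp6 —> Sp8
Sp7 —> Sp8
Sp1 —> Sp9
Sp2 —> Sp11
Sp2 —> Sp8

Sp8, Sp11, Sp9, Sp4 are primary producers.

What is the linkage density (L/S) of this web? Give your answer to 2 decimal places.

There are L = 15 links among S = 11 species.
L/S = 15/11 = 1.3636 ≈ 1.36.

L/S = 1.36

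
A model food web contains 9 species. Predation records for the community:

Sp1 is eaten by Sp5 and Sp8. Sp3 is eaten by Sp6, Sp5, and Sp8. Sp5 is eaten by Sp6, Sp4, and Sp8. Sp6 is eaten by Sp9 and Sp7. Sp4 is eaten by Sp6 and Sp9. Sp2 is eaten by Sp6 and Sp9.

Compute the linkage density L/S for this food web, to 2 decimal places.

There are L = 14 links among S = 9 species.
L/S = 14/9 = 1.5556 ≈ 1.56.

L/S = 1.56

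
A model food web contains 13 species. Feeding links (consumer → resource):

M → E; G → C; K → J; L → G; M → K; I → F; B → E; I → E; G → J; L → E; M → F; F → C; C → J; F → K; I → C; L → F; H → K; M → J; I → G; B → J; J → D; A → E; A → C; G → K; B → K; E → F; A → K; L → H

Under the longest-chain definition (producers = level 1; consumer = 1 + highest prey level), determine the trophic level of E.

D is a producer → level 1.
J eats D → level 2.
K eats J → level 3.
F eats K (level 3); other prey at levels: C 3 → level 4.
E eats F → level 5.

Trophic level 5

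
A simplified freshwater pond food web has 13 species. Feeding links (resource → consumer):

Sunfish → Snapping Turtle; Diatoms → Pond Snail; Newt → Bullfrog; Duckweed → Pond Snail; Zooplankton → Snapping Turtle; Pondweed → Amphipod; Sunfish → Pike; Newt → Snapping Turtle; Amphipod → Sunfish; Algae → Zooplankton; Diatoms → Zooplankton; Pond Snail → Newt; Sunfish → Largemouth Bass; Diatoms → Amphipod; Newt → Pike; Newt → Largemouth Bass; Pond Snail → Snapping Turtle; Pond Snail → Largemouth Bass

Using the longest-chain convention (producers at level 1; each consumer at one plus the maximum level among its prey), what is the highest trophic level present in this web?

Producers (level 1): Diatoms, Algae, Duckweed, Pondweed.
Diatoms → Amphipod → Sunfish → Largemouth Bass gives Largemouth Bass level 4.
No species has a prey at level 4, so no species reaches level 5.

4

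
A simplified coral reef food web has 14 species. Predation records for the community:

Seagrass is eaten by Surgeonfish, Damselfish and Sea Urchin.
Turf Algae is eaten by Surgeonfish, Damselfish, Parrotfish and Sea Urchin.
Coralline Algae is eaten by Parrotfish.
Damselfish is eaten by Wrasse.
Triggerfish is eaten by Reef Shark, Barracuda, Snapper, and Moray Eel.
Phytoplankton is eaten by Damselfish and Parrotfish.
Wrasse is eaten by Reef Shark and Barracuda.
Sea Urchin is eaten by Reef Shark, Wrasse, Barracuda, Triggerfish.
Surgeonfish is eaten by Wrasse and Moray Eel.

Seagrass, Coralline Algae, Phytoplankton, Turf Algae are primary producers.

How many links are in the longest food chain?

One longest chain: Seagrass → Sea Urchin → Triggerfish → Barracuda.
It has 4 species and 3 links.

3 links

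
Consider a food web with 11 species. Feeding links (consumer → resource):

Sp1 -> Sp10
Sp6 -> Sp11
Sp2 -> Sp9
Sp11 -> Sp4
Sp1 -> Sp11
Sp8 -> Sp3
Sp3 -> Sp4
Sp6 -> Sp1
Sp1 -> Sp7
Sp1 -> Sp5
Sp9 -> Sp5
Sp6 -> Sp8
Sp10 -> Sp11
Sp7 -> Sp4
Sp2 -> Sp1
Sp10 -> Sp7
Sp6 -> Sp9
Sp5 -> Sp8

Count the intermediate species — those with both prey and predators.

8

Intermediate species (has both prey and predators): Sp7, Sp3, Sp11, Sp10, Sp8, Sp5, Sp9, Sp1.
Count: 8.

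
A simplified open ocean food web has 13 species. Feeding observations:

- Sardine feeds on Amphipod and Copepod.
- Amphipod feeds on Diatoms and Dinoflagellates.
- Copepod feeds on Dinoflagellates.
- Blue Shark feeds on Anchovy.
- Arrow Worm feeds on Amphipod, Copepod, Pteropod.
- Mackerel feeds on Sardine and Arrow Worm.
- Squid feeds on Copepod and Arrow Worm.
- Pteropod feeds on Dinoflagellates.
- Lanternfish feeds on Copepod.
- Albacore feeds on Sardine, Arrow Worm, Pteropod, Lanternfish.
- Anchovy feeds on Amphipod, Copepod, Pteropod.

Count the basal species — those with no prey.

Basal species (no prey listed): Diatoms, Dinoflagellates.
Count: 2.

2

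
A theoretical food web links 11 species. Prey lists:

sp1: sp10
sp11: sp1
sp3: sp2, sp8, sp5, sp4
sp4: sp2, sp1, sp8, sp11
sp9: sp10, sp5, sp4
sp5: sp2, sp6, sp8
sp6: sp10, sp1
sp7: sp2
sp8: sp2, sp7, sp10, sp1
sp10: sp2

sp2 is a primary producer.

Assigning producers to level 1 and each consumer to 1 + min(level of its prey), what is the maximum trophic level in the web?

4

Producers (level 1): sp2.
Following each consumer down to its lowest-level prey: sp2 → sp10 → sp1 → sp11 (levels 1 through 4).
All prey of sp11 (sp1 3) are at level 3 or above, so sp11 is at level 1 + 3 = 4.
Every consumer has at least one prey at level 3 or below, so none exceeds level 4.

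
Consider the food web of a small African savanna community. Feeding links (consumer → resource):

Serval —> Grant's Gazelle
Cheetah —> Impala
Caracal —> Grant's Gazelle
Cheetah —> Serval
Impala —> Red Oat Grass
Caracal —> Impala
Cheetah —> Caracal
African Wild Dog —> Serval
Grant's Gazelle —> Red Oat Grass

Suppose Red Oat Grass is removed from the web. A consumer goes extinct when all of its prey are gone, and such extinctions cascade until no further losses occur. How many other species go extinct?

Remove Red Oat Grass.
Round 1: Grant's Gazelle (all prey gone), Impala (all prey gone) → extinct.
Round 2: Caracal (all prey gone), Serval (all prey gone) → extinct.
Round 3: Cheetah (all prey gone), African Wild Dog (all prey gone) → extinct.
No further losses. Total secondary extinctions: 6.

6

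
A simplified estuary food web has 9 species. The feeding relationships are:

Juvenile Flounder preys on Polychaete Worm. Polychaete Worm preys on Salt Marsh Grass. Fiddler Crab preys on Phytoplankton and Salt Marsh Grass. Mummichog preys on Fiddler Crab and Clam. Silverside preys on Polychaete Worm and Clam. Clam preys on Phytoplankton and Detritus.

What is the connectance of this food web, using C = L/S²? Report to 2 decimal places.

The web has S = 9 species and L = 10 feeding links.
C = L / S² = 10 / 81 = 0.1235 ≈ 0.12.

C = 0.12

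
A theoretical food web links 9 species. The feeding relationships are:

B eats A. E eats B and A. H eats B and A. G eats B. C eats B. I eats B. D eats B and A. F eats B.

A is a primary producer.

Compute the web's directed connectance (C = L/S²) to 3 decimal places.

The web has S = 9 species and L = 11 feeding links.
C = L / S² = 11 / 81 = 0.1358 ≈ 0.136.

C = 0.136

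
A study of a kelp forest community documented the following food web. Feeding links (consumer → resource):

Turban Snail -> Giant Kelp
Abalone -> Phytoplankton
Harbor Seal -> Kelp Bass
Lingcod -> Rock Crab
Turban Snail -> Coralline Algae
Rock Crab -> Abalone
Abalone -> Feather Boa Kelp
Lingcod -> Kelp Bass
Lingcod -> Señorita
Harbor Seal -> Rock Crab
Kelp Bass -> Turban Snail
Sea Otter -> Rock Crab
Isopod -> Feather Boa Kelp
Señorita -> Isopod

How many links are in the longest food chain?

One longest chain: Feather Boa Kelp → Abalone → Rock Crab → Sea Otter.
It has 4 species and 3 links.

3 links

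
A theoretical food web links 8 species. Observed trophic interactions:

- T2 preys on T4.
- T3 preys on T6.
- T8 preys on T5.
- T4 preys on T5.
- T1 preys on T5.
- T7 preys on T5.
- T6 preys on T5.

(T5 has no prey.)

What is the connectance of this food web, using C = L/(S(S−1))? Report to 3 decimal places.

The web has S = 8 species and L = 7 feeding links.
C = L / (S(S−1)) = 7 / 56 = 0.1250 ≈ 0.125.

C = 0.125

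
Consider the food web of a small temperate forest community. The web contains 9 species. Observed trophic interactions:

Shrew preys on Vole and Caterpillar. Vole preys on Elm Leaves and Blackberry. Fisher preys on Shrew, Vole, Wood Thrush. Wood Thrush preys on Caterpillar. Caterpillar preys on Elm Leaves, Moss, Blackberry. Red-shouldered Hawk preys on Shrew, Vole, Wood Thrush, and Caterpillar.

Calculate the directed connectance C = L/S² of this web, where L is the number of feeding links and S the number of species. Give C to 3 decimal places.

The web has S = 9 species and L = 15 feeding links.
C = L / S² = 15 / 81 = 0.1852 ≈ 0.185.

C = 0.185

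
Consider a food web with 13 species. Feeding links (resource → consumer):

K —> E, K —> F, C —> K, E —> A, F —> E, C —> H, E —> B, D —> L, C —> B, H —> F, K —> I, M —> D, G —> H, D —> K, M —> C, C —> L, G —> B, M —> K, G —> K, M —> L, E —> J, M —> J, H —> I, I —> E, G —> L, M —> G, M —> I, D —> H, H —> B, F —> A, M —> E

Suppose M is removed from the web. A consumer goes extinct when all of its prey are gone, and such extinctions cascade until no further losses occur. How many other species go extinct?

Remove M.
Round 1: C (all prey gone), D (all prey gone), G (all prey gone) → extinct.
Round 2: K (all prey gone), L (all prey gone), H (all prey gone) → extinct.
Round 3: F (all prey gone), I (all prey gone) → extinct.
Round 4: E (all prey gone) → extinct.
Round 5: B (all prey gone), J (all prey gone), A (all prey gone) → extinct.
No further losses. Total secondary extinctions: 12.

12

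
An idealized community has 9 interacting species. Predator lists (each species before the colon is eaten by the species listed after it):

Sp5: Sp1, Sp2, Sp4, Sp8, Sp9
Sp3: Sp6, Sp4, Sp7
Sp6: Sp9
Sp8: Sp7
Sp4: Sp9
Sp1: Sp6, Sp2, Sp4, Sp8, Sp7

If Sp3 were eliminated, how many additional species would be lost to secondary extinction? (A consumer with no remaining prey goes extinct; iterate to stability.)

0

Remove Sp3.
Every predator of it retains at least one other prey: Sp6 still has Sp1; Sp4 still has Sp5, Sp1; Sp7 still has Sp1, Sp8.
No consumer loses all prey, so no secondary extinctions occur.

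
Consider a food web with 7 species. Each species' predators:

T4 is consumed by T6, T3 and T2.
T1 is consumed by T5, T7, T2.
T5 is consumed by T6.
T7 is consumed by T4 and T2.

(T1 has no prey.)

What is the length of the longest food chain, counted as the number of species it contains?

One longest chain: T1 → T7 → T4 → T2.
It has 4 species and 3 links.

4 species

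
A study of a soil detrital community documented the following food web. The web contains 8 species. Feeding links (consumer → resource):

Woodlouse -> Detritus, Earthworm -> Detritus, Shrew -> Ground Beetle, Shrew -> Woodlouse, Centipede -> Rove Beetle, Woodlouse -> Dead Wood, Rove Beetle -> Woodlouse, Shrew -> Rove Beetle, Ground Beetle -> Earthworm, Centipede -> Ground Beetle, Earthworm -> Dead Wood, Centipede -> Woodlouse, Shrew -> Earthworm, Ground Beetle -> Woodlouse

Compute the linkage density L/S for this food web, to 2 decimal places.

There are L = 14 links among S = 8 species.
L/S = 14/8 = 1.7500 ≈ 1.75.

L/S = 1.75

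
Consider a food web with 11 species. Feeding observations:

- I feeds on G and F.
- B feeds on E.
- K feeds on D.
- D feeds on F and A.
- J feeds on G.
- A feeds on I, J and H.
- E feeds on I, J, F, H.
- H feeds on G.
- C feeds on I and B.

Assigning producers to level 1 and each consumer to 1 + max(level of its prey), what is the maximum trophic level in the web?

Producers (level 1): F, G.
G → J → A → D → K gives K level 5.
No species has a prey at level 5, so no species reaches level 6.

5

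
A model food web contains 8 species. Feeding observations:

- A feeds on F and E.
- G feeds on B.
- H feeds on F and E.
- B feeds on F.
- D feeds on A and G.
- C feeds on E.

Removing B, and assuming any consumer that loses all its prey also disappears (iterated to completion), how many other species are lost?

Remove B.
Round 1: G (all prey gone) → extinct.
No further losses. Total secondary extinctions: 1.

1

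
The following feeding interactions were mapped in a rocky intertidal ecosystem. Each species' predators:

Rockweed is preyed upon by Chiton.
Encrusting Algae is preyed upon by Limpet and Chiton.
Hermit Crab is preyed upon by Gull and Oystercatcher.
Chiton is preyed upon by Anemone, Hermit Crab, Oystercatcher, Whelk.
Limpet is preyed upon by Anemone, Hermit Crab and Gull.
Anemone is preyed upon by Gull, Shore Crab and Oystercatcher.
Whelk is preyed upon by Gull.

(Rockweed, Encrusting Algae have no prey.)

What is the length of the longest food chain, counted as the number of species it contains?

4 species

One longest chain: Rockweed → Chiton → Anemone → Shore Crab.
It has 4 species and 3 links.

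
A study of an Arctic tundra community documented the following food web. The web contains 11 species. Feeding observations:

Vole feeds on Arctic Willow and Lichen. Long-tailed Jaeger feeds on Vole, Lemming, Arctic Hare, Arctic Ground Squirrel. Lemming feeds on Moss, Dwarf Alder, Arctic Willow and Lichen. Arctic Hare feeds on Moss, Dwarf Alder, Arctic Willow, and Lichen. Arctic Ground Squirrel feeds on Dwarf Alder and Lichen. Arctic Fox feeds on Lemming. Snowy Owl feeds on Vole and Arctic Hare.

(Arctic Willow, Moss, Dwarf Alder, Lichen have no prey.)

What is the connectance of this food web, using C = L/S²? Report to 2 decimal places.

C = 0.16

The web has S = 11 species and L = 19 feeding links.
C = L / S² = 19 / 121 = 0.1570 ≈ 0.16.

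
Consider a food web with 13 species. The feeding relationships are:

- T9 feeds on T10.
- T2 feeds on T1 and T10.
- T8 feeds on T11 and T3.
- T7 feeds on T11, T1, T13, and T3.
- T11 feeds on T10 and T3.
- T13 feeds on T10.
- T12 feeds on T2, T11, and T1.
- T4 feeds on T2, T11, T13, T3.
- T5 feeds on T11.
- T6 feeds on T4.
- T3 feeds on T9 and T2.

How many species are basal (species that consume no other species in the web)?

Basal species (no prey listed): T10, T1.
Count: 2.

2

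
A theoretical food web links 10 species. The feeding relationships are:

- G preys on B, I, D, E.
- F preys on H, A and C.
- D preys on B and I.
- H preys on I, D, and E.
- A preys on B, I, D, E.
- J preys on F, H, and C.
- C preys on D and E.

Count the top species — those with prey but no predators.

Top species (has prey, but nothing eats it): G, J.
Count: 2.

2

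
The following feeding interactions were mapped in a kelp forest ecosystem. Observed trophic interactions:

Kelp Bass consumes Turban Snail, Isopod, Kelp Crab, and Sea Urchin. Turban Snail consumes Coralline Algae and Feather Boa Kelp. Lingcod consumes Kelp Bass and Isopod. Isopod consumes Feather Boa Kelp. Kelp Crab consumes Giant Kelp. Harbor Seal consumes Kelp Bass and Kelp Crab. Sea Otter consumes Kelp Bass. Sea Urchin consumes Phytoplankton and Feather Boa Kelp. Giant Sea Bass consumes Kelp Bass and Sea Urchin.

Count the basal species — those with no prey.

Basal species (no prey listed): Feather Boa Kelp, Giant Kelp, Coralline Algae, Phytoplankton.
Count: 4.

4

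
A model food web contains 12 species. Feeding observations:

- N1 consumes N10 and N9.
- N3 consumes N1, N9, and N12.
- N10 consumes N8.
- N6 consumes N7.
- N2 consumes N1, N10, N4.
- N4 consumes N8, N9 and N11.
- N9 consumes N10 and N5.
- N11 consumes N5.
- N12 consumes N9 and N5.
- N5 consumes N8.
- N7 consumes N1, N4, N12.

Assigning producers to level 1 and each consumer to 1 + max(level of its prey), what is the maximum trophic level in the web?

6

Producers (level 1): N8.
N8 → N5 → N11 → N4 → N7 → N6 gives N6 level 6.
No species has a prey at level 6, so no species reaches level 7.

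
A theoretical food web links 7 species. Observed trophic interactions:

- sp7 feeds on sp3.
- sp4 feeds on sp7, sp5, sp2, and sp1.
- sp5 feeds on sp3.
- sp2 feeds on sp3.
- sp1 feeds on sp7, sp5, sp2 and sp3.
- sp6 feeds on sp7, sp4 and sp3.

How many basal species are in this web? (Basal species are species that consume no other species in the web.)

1

Basal species (no prey listed): sp3.
Count: 1.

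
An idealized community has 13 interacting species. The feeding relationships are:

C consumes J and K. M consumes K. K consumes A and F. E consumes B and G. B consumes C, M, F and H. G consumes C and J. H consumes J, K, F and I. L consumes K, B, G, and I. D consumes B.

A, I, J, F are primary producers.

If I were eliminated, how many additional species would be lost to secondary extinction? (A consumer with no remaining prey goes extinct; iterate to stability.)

Remove I.
Every predator of it retains at least one other prey: H still has J, F, K; L still has K, G, B.
No consumer loses all prey, so no secondary extinctions occur.

0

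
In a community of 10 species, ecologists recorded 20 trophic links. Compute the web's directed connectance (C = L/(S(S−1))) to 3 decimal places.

The web has S = 10 species and L = 20 feeding links.
C = L / (S(S−1)) = 20 / 90 = 0.2222 ≈ 0.222.

C = 0.222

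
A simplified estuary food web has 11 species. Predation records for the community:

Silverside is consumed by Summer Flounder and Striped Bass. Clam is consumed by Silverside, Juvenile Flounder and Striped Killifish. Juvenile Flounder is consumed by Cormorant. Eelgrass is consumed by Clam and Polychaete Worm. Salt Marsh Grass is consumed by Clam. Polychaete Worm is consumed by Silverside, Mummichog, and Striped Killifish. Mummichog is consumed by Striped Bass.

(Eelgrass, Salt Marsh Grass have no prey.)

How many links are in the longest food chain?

3 links

One longest chain: Eelgrass → Clam → Juvenile Flounder → Cormorant.
It has 4 species and 3 links.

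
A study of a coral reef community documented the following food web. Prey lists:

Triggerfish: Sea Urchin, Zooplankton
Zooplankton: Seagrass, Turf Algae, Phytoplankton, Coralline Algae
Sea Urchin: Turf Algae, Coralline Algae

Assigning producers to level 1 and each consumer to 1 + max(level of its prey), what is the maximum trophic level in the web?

Producers (level 1): Seagrass, Turf Algae, Phytoplankton, Coralline Algae.
Turf Algae → Sea Urchin → Triggerfish gives Triggerfish level 3.
No species has a prey at level 3, so no species reaches level 4.

3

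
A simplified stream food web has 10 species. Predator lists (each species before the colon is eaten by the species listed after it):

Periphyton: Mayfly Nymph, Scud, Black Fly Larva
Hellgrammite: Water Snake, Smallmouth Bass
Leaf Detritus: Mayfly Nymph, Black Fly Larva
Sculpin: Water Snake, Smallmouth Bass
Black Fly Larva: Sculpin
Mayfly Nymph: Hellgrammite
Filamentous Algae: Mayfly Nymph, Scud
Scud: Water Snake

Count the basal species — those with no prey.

3

Basal species (no prey listed): Leaf Detritus, Filamentous Algae, Periphyton.
Count: 3.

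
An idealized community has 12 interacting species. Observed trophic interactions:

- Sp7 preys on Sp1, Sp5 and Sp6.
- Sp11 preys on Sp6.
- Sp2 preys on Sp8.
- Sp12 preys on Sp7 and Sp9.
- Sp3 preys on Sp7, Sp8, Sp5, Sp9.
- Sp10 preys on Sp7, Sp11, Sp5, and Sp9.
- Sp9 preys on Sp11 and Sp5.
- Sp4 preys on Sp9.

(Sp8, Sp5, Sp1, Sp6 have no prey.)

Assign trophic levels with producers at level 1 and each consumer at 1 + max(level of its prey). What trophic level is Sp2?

Sp8 is a producer → level 1.
Sp2 eats Sp8 → level 2.

Trophic level 2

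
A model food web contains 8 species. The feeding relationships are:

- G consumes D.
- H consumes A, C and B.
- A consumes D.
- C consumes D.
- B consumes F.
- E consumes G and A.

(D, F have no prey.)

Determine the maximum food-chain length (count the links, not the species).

2 links

One longest chain: D → A → H.
It has 3 species and 2 links.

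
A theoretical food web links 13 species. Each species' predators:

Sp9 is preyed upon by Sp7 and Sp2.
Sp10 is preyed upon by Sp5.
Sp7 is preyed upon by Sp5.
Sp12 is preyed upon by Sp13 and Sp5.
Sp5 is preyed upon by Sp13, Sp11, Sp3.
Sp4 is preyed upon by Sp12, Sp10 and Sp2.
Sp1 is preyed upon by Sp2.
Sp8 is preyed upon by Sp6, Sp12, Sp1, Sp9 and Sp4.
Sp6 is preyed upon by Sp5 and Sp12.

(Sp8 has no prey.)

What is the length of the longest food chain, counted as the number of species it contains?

One longest chain: Sp8 → Sp6 → Sp12 → Sp5 → Sp3.
It has 5 species and 4 links.

5 species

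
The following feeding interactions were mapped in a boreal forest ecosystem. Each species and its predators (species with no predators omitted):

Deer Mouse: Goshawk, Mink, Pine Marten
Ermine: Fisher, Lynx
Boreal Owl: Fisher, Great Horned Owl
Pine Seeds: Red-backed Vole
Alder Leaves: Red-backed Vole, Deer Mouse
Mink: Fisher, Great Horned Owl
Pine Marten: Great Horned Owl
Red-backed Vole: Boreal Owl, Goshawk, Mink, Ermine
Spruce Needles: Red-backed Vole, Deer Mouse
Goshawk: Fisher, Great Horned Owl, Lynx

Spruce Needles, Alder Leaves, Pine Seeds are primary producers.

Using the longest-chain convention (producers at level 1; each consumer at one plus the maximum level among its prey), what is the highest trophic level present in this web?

Producers (level 1): Spruce Needles, Alder Leaves, Pine Seeds.
Spruce Needles → Deer Mouse → Pine Marten → Great Horned Owl gives Great Horned Owl level 4.
No species has a prey at level 4, so no species reaches level 5.

4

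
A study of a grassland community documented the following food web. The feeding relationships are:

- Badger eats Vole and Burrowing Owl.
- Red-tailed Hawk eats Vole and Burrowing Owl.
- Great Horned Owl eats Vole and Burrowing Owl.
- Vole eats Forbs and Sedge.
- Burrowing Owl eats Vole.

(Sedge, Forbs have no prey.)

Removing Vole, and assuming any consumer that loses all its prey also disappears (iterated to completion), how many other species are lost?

4

Remove Vole.
Round 1: Burrowing Owl (all prey gone) → extinct.
Round 2: Red-tailed Hawk (all prey gone), Badger (all prey gone), Great Horned Owl (all prey gone) → extinct.
No further losses. Total secondary extinctions: 4.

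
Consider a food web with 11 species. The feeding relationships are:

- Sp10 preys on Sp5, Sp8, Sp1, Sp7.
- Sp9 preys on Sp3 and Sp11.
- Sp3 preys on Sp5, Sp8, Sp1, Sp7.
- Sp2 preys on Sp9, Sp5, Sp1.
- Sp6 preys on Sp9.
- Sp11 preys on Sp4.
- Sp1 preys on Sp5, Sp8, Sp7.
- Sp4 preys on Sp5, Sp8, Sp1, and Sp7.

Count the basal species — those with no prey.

Basal species (no prey listed): Sp5, Sp8, Sp7.
Count: 3.

3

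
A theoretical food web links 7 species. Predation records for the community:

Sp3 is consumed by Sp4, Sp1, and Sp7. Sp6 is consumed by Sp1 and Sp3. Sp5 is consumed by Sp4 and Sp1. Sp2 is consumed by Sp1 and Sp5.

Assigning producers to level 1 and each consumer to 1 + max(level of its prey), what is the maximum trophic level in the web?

Producers (level 1): Sp6, Sp2.
Sp6 → Sp3 → Sp1 gives Sp1 level 3.
No species has a prey at level 3, so no species reaches level 4.

3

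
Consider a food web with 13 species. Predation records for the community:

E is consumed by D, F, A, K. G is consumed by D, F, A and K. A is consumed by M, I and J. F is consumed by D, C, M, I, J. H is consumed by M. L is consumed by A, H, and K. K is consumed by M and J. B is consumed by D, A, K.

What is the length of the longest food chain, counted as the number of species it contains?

3 species

One longest chain: G → F → I.
It has 3 species and 2 links.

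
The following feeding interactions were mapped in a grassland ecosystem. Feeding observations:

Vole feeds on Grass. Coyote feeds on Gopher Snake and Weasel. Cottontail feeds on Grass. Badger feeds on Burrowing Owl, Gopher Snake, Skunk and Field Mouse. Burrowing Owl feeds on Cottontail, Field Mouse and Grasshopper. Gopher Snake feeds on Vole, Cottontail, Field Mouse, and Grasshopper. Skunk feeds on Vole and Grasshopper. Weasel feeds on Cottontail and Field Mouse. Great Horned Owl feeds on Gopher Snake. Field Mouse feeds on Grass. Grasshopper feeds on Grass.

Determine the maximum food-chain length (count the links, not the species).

One longest chain: Grass → Cottontail → Burrowing Owl → Badger.
It has 4 species and 3 links.

3 links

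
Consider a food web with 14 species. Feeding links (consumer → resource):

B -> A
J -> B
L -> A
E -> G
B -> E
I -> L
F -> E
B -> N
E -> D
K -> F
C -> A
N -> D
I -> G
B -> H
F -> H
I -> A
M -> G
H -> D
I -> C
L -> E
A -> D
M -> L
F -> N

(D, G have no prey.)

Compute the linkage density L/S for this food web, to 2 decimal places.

There are L = 23 links among S = 14 species.
L/S = 23/14 = 1.6429 ≈ 1.64.

L/S = 1.64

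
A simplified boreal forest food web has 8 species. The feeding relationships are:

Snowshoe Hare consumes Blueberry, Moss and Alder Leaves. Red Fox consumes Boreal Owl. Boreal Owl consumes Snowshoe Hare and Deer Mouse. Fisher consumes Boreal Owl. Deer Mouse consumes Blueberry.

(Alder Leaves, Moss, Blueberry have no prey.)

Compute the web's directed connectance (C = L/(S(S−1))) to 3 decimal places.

C = 0.143

The web has S = 8 species and L = 8 feeding links.
C = L / (S(S−1)) = 8 / 56 = 0.1429 ≈ 0.143.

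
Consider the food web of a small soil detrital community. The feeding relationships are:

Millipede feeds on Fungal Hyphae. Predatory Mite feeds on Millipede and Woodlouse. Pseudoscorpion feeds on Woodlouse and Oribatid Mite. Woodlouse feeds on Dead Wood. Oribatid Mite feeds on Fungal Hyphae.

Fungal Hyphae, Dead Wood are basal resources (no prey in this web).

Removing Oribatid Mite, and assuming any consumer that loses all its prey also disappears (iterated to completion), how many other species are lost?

Remove Oribatid Mite.
Every predator of it retains at least one other prey: Pseudoscorpion still has Woodlouse.
No consumer loses all prey, so no secondary extinctions occur.

0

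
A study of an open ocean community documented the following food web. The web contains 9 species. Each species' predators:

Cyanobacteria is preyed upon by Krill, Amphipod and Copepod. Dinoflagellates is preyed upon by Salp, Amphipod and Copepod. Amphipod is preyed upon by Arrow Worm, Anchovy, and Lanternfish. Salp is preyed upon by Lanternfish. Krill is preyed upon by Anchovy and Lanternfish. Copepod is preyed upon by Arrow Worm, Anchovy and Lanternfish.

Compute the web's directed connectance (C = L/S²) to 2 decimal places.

C = 0.19

The web has S = 9 species and L = 15 feeding links.
C = L / S² = 15 / 81 = 0.1852 ≈ 0.19.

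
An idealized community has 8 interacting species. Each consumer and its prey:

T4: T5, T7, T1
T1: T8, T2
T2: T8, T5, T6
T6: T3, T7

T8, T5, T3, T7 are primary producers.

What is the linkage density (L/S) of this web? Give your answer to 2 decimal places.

There are L = 10 links among S = 8 species.
L/S = 10/8 = 1.2500 ≈ 1.25.

L/S = 1.25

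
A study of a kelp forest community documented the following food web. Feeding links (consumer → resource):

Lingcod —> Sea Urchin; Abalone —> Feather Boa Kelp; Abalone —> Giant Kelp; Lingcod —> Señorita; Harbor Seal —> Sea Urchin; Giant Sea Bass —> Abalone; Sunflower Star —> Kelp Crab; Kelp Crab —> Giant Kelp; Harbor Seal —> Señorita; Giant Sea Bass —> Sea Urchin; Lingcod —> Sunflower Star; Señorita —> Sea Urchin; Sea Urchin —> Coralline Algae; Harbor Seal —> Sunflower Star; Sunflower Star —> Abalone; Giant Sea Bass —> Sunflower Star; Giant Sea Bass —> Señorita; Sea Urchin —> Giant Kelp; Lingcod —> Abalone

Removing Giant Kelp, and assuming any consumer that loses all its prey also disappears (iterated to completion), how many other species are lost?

Remove Giant Kelp.
Round 1: Kelp Crab (all prey gone) → extinct.
No further losses. Total secondary extinctions: 1.

1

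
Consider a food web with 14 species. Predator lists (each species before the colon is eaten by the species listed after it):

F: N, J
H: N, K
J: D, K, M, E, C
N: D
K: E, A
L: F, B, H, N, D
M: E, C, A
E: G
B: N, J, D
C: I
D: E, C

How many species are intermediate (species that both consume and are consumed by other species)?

Intermediate species (has both prey and predators): F, B, H, N, J, D, K, M, E, C.
Count: 10.

10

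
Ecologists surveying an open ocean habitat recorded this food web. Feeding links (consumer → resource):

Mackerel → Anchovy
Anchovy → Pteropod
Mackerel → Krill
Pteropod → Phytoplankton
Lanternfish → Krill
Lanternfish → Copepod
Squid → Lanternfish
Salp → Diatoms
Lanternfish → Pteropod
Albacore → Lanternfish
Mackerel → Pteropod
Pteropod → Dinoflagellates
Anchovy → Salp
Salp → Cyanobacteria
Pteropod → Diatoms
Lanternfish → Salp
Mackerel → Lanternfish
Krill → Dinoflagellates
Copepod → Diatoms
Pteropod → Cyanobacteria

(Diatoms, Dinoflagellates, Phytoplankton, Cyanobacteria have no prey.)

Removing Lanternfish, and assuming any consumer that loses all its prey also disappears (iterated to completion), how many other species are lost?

Remove Lanternfish.
Round 1: Squid (all prey gone), Albacore (all prey gone) → extinct.
No further losses. Total secondary extinctions: 2.

2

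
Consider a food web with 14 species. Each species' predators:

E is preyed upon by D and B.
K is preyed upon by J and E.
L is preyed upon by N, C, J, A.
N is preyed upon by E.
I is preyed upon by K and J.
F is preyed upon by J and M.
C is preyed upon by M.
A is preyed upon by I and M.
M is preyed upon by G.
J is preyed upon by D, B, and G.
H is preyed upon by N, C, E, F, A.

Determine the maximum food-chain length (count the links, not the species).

5 links

One longest chain: L → A → I → K → E → D.
It has 6 species and 5 links.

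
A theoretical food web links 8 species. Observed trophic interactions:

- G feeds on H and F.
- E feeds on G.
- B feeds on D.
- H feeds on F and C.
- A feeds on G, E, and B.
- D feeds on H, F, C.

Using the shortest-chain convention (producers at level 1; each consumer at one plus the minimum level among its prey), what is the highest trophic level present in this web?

3

Producers (level 1): F, C.
Following each consumer down to its lowest-level prey: F → G → E (levels 1 through 3).
All prey of E (G 2) are at level 2 or above, so E is at level 1 + 2 = 3.
Every consumer has at least one prey at level 2 or below, so none exceeds level 3.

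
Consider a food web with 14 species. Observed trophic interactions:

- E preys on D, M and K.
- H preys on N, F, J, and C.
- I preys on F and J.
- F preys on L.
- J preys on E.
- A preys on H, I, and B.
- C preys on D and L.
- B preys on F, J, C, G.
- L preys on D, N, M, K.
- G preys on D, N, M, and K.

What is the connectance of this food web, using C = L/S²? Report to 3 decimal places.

C = 0.143

The web has S = 14 species and L = 28 feeding links.
C = L / S² = 28 / 196 = 0.1429 ≈ 0.143.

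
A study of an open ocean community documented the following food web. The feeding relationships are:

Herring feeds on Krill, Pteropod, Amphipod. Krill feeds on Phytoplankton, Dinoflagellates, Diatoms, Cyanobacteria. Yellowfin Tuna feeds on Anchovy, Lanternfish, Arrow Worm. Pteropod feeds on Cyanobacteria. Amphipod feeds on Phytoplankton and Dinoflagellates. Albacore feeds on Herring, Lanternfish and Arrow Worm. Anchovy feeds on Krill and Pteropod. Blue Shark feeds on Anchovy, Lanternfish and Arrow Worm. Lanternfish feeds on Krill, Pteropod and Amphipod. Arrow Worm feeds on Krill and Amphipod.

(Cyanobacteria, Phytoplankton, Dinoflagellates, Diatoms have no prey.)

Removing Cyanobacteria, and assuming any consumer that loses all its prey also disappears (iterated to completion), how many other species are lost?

Remove Cyanobacteria.
Round 1: Pteropod (all prey gone) → extinct.
No further losses. Total secondary extinctions: 1.

1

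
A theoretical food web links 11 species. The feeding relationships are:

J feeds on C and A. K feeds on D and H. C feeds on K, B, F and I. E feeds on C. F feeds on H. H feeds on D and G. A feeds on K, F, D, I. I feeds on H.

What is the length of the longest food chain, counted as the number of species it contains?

One longest chain: D → H → I → C → E.
It has 5 species and 4 links.

5 species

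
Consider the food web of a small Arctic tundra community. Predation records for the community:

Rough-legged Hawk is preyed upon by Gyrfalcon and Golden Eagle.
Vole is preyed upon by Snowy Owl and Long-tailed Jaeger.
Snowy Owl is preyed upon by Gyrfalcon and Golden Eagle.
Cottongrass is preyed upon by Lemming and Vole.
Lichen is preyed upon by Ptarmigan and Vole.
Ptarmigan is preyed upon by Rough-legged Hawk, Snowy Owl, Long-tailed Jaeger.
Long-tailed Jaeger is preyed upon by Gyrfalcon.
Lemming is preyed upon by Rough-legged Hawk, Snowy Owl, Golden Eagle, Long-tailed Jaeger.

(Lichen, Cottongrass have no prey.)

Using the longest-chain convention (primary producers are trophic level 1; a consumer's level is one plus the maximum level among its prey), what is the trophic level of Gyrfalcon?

Cottongrass is a producer → level 1.
Lemming eats Cottongrass → level 2.
Long-tailed Jaeger eats Lemming (level 2); other prey at levels: Vole 2, Ptarmigan 2 → level 3.
Gyrfalcon eats Long-tailed Jaeger (level 3); other prey at levels: Snowy Owl 3, Rough-legged Hawk 3 → level 4.

Trophic level 4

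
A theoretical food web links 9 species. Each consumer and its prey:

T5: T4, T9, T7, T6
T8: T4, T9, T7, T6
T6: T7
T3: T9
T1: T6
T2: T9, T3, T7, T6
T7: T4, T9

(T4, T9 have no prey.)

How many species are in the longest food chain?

4 species

One longest chain: T4 → T7 → T6 → T8.
It has 4 species and 3 links.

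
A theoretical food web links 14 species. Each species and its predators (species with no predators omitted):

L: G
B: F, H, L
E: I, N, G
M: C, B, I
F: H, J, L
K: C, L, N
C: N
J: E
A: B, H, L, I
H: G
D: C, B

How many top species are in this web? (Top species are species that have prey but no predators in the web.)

3

Top species (has prey, but nothing eats it): I, N, G.
Count: 3.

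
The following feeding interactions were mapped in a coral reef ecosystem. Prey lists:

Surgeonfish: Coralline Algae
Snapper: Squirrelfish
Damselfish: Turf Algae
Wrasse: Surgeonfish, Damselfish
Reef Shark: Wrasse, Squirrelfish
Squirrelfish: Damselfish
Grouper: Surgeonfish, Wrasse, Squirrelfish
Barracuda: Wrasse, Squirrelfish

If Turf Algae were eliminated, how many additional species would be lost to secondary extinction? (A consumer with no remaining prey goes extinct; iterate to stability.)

Remove Turf Algae.
Round 1: Damselfish (all prey gone) → extinct.
Round 2: Squirrelfish (all prey gone) → extinct.
Round 3: Snapper (all prey gone) → extinct.
No further losses. Total secondary extinctions: 3.

3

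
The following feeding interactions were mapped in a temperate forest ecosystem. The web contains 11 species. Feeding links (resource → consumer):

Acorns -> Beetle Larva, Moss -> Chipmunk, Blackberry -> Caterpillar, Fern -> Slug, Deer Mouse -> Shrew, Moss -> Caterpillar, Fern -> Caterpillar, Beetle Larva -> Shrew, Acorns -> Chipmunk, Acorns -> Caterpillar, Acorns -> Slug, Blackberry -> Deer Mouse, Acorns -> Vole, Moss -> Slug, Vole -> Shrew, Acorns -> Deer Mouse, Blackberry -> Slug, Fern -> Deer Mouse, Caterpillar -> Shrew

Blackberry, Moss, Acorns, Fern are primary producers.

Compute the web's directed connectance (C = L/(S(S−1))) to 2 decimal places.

The web has S = 11 species and L = 19 feeding links.
C = L / (S(S−1)) = 19 / 110 = 0.1727 ≈ 0.17.

C = 0.17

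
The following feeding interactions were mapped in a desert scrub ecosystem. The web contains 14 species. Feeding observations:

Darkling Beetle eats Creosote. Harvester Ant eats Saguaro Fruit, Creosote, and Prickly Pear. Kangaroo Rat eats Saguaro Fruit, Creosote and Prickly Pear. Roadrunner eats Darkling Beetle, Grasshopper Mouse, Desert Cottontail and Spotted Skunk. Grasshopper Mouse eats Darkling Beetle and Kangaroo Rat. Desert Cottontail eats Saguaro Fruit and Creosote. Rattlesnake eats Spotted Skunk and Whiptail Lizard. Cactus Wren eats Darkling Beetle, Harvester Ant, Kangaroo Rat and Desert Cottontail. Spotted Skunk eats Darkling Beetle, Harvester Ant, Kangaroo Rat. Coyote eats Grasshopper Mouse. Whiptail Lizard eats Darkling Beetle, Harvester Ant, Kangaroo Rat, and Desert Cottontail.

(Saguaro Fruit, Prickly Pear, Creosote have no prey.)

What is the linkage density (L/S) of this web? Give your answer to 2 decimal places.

There are L = 29 links among S = 14 species.
L/S = 29/14 = 2.0714 ≈ 2.07.

L/S = 2.07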